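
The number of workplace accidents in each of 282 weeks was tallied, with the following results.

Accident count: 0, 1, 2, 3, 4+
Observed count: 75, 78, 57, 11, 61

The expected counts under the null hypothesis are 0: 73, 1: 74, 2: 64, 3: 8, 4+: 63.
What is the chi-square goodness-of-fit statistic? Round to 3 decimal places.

2.225

cat         O        E   (O−E)²/E
0          75       73     0.0548
1          78       74     0.2162
2          57       64     0.7656
3          11        8     1.1250
4+         61       63     0.0635
Sum = 2.225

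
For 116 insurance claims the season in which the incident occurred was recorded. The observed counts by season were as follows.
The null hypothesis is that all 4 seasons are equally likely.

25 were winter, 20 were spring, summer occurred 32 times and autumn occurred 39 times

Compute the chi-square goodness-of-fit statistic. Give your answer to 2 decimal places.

Under H₀ each category has probability 1/4, so each expected count is 116/4 = 29.
χ² = (25−29)²/29 + (20−29)²/29 + (32−29)²/29 + (39−29)²/29
   = 0.552 + 2.793 + 0.310 + 3.448
Sum = 7.10

7.10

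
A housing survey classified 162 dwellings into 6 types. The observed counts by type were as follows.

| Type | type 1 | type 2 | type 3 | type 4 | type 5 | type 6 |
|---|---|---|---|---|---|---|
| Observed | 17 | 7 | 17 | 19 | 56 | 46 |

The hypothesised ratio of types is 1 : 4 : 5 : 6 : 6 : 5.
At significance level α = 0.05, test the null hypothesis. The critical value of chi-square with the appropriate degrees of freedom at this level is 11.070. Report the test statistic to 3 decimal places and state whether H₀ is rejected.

65.514; reject

Ratio total = 27. Expected counts: 162×1/27 = 6, 162×4/27 = 24, 162×5/27 = 30, 162×6/27 = 36, 162×6/27 = 36, 162×5/27 = 30.
χ² = (17−6)²/6 + (7−24)²/24 + (17−30)²/30 + (19−36)²/36 + (56−36)²/36 + (46−30)²/30
   = 20.1667 + 12.0417 + 5.6333 + 8.0278 + 11.1111 + 8.5333
Sum = 65.514
df = 5. Since 65.514 > 11.070, we reject H₀.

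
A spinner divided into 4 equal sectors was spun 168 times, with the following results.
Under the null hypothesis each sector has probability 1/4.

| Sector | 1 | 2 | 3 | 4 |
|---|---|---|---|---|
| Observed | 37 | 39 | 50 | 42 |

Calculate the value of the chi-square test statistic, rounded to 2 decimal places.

2.33

Expected count for each of the 4 categories: 168/4 = 42.
χ² = (37−42)²/42 + (39−42)²/42 + (50−42)²/42 + (42−42)²/42
   = 0.595 + 0.214 + 1.524 + 0.000
Sum = 2.33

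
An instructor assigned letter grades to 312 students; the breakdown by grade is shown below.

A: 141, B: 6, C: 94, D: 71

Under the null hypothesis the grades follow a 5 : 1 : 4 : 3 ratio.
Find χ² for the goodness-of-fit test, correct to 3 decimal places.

Ratio total = 13. Expected counts: 312×5/13 = 120, 312×1/13 = 24, 312×4/13 = 96, 312×3/13 = 72.
χ² = (141−120)²/120 + (6−24)²/24 + (94−96)²/96 + (71−72)²/72
   = 3.6750 + 13.5000 + 0.0417 + 0.0139
Sum = 17.231

17.231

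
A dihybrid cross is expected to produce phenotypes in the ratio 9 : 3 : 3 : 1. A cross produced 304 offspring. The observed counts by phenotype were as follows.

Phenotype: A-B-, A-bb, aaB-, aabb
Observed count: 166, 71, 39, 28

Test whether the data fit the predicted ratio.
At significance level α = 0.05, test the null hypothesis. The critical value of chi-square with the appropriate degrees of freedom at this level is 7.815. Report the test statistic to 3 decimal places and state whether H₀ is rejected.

Ratio total = 16. Expected counts: 304×9/16 = 171, 304×3/16 = 57, 304×3/16 = 57, 304×1/16 = 19.
χ² = (166−171)²/171 + (71−57)²/57 + (39−57)²/57 + (28−19)²/19
   = 0.1462 + 3.4386 + 5.6842 + 4.2632
Sum = 13.532
df = 3. Since 13.532 > 7.815, we reject H₀.

13.532; reject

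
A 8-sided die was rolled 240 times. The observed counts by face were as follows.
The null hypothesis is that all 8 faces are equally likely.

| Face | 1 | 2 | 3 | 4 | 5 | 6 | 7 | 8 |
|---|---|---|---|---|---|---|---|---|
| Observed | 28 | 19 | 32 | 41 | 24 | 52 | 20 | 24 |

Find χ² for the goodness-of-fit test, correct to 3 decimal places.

30.200

Expected count for each of the 8 categories: 240/8 = 30.
1: (28 − 30)²/30 = 4/30 = 0.1333
2: (19 − 30)²/30 = 121/30 = 4.0333
3: (32 − 30)²/30 = 4/30 = 0.1333
4: (41 − 30)²/30 = 121/30 = 4.0333
5: (24 − 30)²/30 = 36/30 = 1.2000
6: (52 − 30)²/30 = 484/30 = 16.1333
7: (20 − 30)²/30 = 100/30 = 3.3333
8: (24 − 30)²/30 = 36/30 = 1.2000
Sum = 30.200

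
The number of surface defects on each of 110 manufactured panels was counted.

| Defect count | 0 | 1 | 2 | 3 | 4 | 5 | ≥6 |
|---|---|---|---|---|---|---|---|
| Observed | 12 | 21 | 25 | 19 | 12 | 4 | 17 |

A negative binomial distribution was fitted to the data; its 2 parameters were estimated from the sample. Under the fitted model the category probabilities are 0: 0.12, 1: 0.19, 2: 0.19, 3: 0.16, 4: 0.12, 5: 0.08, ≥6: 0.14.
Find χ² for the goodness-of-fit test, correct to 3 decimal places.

3.919

Expected counts E_i = n·p_i: 110×0.12 = 13.2, 110×0.19 = 20.9, 110×0.19 = 20.9, 110×0.16 = 17.6, 110×0.12 = 13.2, 110×0.08 = 8.8, 110×0.14 = 15.4.
0: (12 − 13.2)²/13.2 = 1.44/13.2 = 0.1091
1: (21 − 20.9)²/20.9 = 0.01/20.9 = 0.0005
2: (25 − 20.9)²/20.9 = 16.81/20.9 = 0.8043
3: (19 − 17.6)²/17.6 = 1.96/17.6 = 0.1114
4: (12 − 13.2)²/13.2 = 1.44/13.2 = 0.1091
5: (4 − 8.8)²/8.8 = 23.04/8.8 = 2.6182
≥6: (17 − 15.4)²/15.4 = 2.56/15.4 = 0.1662
Sum = 3.919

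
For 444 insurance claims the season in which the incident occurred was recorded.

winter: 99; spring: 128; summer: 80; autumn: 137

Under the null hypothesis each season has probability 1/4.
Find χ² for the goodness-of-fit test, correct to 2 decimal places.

Expected count for each of the 4 categories: 444/4 = 111.
χ² = (99−111)²/111 + (128−111)²/111 + (80−111)²/111 + (137−111)²/111
   = 1.297 + 2.604 + 8.658 + 6.090
Sum = 18.65

18.65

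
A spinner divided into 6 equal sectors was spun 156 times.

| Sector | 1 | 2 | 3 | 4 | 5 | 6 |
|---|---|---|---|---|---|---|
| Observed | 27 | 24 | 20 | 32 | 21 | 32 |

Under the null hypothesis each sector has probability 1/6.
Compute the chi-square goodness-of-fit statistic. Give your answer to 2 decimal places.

Expected count for each of the 6 categories: 156/6 = 26.
1: (27 − 26)²/26 = 1/26 = 0.038
2: (24 − 26)²/26 = 4/26 = 0.154
3: (20 − 26)²/26 = 36/26 = 1.385
4: (32 − 26)²/26 = 36/26 = 1.385
5: (21 − 26)²/26 = 25/26 = 0.962
6: (32 − 26)²/26 = 36/26 = 1.385
Sum = 5.31

5.31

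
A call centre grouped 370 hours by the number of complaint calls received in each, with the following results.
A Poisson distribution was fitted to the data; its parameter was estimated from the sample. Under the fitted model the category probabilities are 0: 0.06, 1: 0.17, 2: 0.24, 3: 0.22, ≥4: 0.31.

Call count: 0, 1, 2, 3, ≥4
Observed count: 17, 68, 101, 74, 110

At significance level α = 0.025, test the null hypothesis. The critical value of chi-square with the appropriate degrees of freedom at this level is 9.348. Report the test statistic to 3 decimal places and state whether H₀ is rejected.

Expected counts E_i = n·p_i: 370×0.06 = 22.2, 370×0.17 = 62.9, 370×0.24 = 88.8, 370×0.22 = 81.4, 370×0.31 = 114.7.
0: (17 − 22.2)²/22.2 = 27.04/22.2 = 1.2180
1: (68 − 62.9)²/62.9 = 26.01/62.9 = 0.4135
2: (101 − 88.8)²/88.8 = 148.84/88.8 = 1.6761
3: (74 − 81.4)²/81.4 = 54.76/81.4 = 0.6727
≥4: (110 − 114.7)²/114.7 = 22.09/114.7 = 0.1926
Sum = 4.173
df = 3. Since 4.173 < 9.348, we do not reject H₀.

4.173; do not reject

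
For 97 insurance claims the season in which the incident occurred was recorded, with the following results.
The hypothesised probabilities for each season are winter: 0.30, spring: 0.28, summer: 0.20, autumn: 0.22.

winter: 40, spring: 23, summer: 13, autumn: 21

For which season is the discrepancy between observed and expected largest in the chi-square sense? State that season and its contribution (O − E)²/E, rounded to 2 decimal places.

winter, 4.08

Expected counts E_i = n·p_i: 97×0.30 = 29.1, 97×0.28 = 27.16, 97×0.20 = 19.4, 97×0.22 = 21.34.
χ² = (40−29.1)²/29.1 + (23−27.16)²/27.16 + (13−19.4)²/19.4 + (21−21.34)²/21.34
   = 4.083 + 0.637 + 2.111 + 0.005
The largest term is for winter: 4.08.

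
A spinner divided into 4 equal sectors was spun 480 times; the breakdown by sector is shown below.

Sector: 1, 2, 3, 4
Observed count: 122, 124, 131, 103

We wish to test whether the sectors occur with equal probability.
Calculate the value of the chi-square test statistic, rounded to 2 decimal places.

3.58

Expected count for each of the 4 categories: 480/4 = 120.
cat         O        E   (O−E)²/E
1         122      120      0.033
2         124      120      0.133
3         131      120      1.008
4         103      120      2.408
Sum = 3.58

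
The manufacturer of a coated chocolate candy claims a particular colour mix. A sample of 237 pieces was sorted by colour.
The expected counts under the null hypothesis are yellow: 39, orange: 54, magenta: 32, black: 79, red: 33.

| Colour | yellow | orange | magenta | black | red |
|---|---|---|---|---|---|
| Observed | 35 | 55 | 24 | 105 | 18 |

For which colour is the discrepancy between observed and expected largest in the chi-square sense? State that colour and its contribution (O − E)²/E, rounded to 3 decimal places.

yellow: (35 − 39)²/39 = 16/39 = 0.4103
orange: (55 − 54)²/54 = 1/54 = 0.0185
magenta: (24 − 32)²/32 = 64/32 = 2.0000
black: (105 − 79)²/79 = 676/79 = 8.5570
red: (18 − 33)²/33 = 225/33 = 6.8182
The largest term is for black: 8.557.

black, 8.557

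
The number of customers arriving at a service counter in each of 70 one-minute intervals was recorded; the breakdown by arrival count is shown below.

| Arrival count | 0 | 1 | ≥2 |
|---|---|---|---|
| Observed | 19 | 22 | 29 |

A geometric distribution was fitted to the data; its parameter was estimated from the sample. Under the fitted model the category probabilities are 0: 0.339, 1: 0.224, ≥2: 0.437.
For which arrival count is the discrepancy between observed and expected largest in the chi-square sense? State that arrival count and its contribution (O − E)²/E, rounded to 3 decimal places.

1, 2.547

Expected counts E_i = n·p_i: 70×0.339 = 23.73, 70×0.224 = 15.68, 70×0.437 = 30.59.
χ² = (19−23.73)²/23.73 + (22−15.68)²/15.68 + (29−30.59)²/30.59
   = 0.9428 + 2.5473 + 0.0826
The largest term is for 1: 2.547.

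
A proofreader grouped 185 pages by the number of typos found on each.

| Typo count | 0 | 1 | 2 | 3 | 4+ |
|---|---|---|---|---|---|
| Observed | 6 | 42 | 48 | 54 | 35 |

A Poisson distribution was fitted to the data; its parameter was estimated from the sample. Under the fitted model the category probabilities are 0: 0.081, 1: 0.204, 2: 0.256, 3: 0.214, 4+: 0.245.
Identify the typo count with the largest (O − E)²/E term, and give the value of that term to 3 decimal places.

Expected counts E_i = n·p_i: 185×0.081 = 14.985, 185×0.204 = 37.74, 185×0.256 = 47.36, 185×0.214 = 39.59, 185×0.245 = 45.325.
cat         O        E   (O−E)²/E
0           6   14.985     5.3874
1          42    37.74     0.4809
2          48    47.36     0.0086
3          54    39.59     5.2450
4+         35   45.325     2.3520
The largest term is for 0: 5.387.

0, 5.387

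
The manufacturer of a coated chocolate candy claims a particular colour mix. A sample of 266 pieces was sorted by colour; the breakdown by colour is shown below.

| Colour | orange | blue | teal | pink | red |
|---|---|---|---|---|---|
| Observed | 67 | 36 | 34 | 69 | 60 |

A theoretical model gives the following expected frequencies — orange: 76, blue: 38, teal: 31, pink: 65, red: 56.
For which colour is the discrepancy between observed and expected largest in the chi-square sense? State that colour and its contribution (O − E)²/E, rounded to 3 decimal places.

orange, 1.066

cat         O        E   (O−E)²/E
orange     67       76     1.0658
blue       36       38     0.1053
teal       34       31     0.2903
pink       69       65     0.2462
red        60       56     0.2857
The largest term is for orange: 1.066.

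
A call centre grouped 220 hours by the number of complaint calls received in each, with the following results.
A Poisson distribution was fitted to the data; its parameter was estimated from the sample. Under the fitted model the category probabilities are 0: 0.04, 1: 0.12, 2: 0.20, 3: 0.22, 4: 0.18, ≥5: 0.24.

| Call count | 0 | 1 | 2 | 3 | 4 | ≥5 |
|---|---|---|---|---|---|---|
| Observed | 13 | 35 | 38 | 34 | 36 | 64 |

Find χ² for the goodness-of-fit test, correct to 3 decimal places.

Expected counts E_i = n·p_i: 220×0.04 = 8.8, 220×0.12 = 26.4, 220×0.20 = 44, 220×0.22 = 48.4, 220×0.18 = 39.6, 220×0.24 = 52.8.
cat         O        E   (O−E)²/E
0          13      8.8     2.0045
1          35     26.4     2.8015
2          38       44     0.8182
3          34     48.4     4.2843
4          36     39.6     0.3273
≥5         64     52.8     2.3758
Sum = 12.612

12.612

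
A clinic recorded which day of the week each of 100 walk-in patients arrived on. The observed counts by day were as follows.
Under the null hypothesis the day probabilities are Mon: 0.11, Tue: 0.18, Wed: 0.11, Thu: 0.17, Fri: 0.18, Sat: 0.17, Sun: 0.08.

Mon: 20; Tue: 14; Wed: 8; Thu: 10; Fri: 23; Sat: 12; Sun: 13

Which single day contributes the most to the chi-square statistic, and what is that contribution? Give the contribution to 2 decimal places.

Mon, 7.36

Expected counts E_i = n·p_i: 100×0.11 = 11, 100×0.18 = 18, 100×0.11 = 11, 100×0.17 = 17, 100×0.18 = 18, 100×0.17 = 17, 100×0.08 = 8.
Mon: (20 − 11)²/11 = 81/11 = 7.364
Tue: (14 − 18)²/18 = 16/18 = 0.889
Wed: (8 − 11)²/11 = 9/11 = 0.818
Thu: (10 − 17)²/17 = 49/17 = 2.882
Fri: (23 − 18)²/18 = 25/18 = 1.389
Sat: (12 − 17)²/17 = 25/17 = 1.471
Sun: (13 − 8)²/8 = 25/8 = 3.125
The largest term is for Mon: 7.36.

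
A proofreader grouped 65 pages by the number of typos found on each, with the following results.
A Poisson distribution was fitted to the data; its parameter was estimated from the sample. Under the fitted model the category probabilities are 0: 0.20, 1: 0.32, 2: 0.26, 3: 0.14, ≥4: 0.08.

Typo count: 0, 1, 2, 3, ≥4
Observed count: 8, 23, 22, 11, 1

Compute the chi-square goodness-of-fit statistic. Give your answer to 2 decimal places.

Expected counts E_i = n·p_i: 65×0.20 = 13, 65×0.32 = 20.8, 65×0.26 = 16.9, 65×0.14 = 9.1, 65×0.08 = 5.2.
cat         O        E   (O−E)²/E
0           8       13      1.923
1          23     20.8      0.233
2          22     16.9      1.539
3          11      9.1      0.397
≥4          1      5.2      3.392
Sum = 7.48

7.48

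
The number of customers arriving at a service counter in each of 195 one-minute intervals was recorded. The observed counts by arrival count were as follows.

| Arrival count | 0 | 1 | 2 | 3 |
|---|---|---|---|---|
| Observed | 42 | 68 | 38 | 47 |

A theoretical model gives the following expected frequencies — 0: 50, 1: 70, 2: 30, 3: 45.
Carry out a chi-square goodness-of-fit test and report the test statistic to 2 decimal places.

cat         O        E   (O−E)²/E
0          42       50      1.280
1          68       70      0.057
2          38       30      2.133
3          47       45      0.089
Sum = 3.56

3.56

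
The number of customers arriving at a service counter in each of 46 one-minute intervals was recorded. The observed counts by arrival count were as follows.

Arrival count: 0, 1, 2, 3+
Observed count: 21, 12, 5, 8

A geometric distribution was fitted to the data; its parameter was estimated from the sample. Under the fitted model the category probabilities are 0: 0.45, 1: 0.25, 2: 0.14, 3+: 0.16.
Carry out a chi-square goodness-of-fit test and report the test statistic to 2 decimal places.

Expected counts E_i = n·p_i: 46×0.45 = 20.7, 46×0.25 = 11.5, 46×0.14 = 6.44, 46×0.16 = 7.36.
χ² = (21−20.7)²/20.7 + (12−11.5)²/11.5 + (5−6.44)²/6.44 + (8−7.36)²/7.36
   = 0.004 + 0.022 + 0.322 + 0.056
Sum = 0.40

0.40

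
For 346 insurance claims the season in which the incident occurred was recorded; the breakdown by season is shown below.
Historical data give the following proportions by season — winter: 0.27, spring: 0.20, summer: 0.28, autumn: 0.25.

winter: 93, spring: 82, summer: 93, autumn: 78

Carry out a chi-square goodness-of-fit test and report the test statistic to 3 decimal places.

Expected counts E_i = n·p_i: 346×0.27 = 93.42, 346×0.20 = 69.2, 346×0.28 = 96.88, 346×0.25 = 86.5.
cat         O        E   (O−E)²/E
winter     93    93.42     0.0019
spring     82     69.2     2.3676
summer     93    96.88     0.1554
autumn     78     86.5     0.8353
Sum = 3.360

3.360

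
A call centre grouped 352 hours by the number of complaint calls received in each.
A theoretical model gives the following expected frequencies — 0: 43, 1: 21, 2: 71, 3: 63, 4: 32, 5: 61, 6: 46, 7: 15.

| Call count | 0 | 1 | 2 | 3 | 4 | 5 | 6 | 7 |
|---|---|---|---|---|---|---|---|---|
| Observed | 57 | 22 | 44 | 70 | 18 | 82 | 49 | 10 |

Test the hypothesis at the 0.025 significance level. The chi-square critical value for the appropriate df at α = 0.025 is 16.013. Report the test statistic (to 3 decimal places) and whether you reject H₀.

cat         O        E   (O−E)²/E
0          57       43     4.5581
1          22       21     0.0476
2          44       71    10.2676
3          70       63     0.7778
4          18       32     6.1250
5          82       61     7.2295
6          49       46     0.1957
7          10       15     1.6667
Sum = 30.868
df = 7. Since 30.868 > 16.013, we reject H₀.

30.868; reject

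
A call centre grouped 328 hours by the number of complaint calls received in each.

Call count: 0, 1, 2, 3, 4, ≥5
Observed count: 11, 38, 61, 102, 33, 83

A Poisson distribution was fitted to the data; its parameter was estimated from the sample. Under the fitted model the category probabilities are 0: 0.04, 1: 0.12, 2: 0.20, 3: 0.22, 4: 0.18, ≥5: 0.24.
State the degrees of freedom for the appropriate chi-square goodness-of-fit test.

There are k = 6 categories and 1 parameter estimated from the data, so df = 6 − 1 − 1 = 4.

4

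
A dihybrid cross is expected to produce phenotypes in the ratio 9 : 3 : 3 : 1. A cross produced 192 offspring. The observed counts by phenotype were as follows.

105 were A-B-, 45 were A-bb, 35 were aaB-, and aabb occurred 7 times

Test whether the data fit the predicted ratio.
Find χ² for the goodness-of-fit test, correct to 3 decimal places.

4.444

Ratio total = 16. Expected counts: 192×9/16 = 108, 192×3/16 = 36, 192×3/16 = 36, 192×1/16 = 12.
cat         O        E   (O−E)²/E
A-B-      105      108     0.0833
A-bb       45       36     2.2500
aaB-       35       36     0.0278
aabb        7       12     2.0833
Sum = 4.444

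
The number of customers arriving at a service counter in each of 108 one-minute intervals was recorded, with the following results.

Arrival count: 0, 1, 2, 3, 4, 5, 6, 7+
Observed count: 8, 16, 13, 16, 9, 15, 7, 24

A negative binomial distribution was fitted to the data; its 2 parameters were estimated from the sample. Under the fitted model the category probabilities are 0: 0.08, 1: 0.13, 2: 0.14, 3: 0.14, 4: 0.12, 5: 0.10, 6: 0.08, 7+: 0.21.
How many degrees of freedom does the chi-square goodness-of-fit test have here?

5

There are k = 8 categories and 2 parameters estimated from the data, so df = 8 − 1 − 2 = 5.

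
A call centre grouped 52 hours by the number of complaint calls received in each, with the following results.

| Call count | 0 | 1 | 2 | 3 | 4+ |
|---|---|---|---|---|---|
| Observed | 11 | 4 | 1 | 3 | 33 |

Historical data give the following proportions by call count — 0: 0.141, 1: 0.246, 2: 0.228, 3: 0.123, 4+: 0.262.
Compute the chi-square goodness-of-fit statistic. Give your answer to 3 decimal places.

47.178

Expected counts E_i = n·p_i: 52×0.141 = 7.332, 52×0.246 = 12.792, 52×0.228 = 11.856, 52×0.123 = 6.396, 52×0.262 = 13.624.
0: (11 − 7.332)²/7.332 = 13.454224/7.332 = 1.8350
1: (4 − 12.792)²/12.792 = 77.299264/12.792 = 6.0428
2: (1 − 11.856)²/11.856 = 117.852736/11.856 = 9.9403
3: (3 − 6.396)²/6.396 = 11.532816/6.396 = 1.8031
4+: (33 − 13.624)²/13.624 = 375.429376/13.624 = 27.5565
Sum = 47.178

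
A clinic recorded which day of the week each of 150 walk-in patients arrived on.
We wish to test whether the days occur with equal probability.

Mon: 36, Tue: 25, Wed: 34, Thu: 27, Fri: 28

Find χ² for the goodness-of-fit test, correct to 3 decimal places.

Under H₀ each category has probability 1/5, so each expected count is 150/5 = 30.
χ² = (36−30)²/30 + (25−30)²/30 + (34−30)²/30 + (27−30)²/30 + (28−30)²/30
   = 1.2000 + 0.8333 + 0.5333 + 0.3000 + 0.1333
Sum = 3.000

3.000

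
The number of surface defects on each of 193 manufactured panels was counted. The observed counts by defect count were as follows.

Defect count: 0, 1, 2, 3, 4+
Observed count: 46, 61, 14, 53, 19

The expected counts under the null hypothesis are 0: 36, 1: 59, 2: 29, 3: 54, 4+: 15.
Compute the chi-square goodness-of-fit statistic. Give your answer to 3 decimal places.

11.689

cat         O        E   (O−E)²/E
0          46       36     2.7778
1          61       59     0.0678
2          14       29     7.7586
3          53       54     0.0185
4+         19       15     1.0667
Sum = 11.689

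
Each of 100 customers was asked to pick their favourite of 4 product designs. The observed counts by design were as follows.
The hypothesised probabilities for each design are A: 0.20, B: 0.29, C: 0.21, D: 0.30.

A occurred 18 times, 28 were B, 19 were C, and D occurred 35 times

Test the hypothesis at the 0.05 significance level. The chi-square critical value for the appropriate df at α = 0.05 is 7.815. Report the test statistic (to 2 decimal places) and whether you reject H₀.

1.26; do not reject

Expected counts E_i = n·p_i: 100×0.20 = 20, 100×0.29 = 29, 100×0.21 = 21, 100×0.30 = 30.
cat         O        E   (O−E)²/E
A          18       20      0.200
B          28       29      0.034
C          19       21      0.190
D          35       30      0.833
Sum = 1.26
df = 3. Since 1.26 < 7.815, we do not reject H₀.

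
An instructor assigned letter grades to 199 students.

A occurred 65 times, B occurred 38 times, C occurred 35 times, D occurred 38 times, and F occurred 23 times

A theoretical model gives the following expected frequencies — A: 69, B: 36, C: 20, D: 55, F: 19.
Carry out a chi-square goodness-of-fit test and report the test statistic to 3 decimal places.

cat         O        E   (O−E)²/E
A          65       69     0.2319
B          38       36     0.1111
C          35       20    11.2500
D          38       55     5.2545
F          23       19     0.8421
Sum = 17.690

17.690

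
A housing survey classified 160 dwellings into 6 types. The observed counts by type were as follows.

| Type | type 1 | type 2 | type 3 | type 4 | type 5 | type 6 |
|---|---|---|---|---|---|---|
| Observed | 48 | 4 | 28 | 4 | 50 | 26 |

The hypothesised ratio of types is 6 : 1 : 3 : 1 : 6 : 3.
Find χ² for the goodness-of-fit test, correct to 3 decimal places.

4.917

Ratio total = 20. Expected counts: 160×6/20 = 48, 160×1/20 = 8, 160×3/20 = 24, 160×1/20 = 8, 160×6/20 = 48, 160×3/20 = 24.
type 1: (48 − 48)²/48 = 0/48 = 0.0000
type 2: (4 − 8)²/8 = 16/8 = 2.0000
type 3: (28 − 24)²/24 = 16/24 = 0.6667
type 4: (4 − 8)²/8 = 16/8 = 2.0000
type 5: (50 − 48)²/48 = 4/48 = 0.0833
type 6: (26 − 24)²/24 = 4/24 = 0.1667
Sum = 4.917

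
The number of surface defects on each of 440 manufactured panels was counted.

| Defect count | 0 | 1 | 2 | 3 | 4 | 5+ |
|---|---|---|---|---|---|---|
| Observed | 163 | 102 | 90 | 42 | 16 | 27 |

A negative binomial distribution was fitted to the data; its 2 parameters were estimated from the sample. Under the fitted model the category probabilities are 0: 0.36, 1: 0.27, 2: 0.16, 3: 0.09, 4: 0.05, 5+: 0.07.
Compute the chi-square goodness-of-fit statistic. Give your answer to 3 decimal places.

10.217

Expected counts E_i = n·p_i: 440×0.36 = 158.4, 440×0.27 = 118.8, 440×0.16 = 70.4, 440×0.09 = 39.6, 440×0.05 = 22, 440×0.07 = 30.8.
0: (163 − 158.4)²/158.4 = 21.16/158.4 = 0.1336
1: (102 − 118.8)²/118.8 = 282.24/118.8 = 2.3758
2: (90 − 70.4)²/70.4 = 384.16/70.4 = 5.4568
3: (42 − 39.6)²/39.6 = 5.76/39.6 = 0.1455
4: (16 − 22)²/22 = 36/22 = 1.6364
5+: (27 − 30.8)²/30.8 = 14.44/30.8 = 0.4688
Sum = 10.217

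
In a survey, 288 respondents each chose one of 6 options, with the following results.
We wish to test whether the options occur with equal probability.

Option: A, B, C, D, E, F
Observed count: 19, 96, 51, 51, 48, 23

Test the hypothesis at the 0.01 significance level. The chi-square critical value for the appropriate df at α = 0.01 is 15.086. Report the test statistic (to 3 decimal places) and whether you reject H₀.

Under H₀ each category has probability 1/6, so each expected count is 288/6 = 48.
χ² = (19−48)²/48 + (96−48)²/48 + (51−48)²/48 + (51−48)²/48 + (48−48)²/48 + (23−48)²/48
   = 17.5208 + 48.0000 + 0.1875 + 0.1875 + 0.0000 + 13.0208
Sum = 78.917
df = 5. Since 78.917 > 15.086, we reject H₀.

78.917; reject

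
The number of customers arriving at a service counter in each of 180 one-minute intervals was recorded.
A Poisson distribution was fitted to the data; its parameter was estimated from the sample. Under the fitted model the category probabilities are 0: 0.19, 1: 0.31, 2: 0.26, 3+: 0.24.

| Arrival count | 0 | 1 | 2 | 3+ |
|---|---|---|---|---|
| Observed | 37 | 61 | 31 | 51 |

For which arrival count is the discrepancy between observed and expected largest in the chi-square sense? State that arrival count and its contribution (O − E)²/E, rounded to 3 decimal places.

2, 5.334

Expected counts E_i = n·p_i: 180×0.19 = 34.2, 180×0.31 = 55.8, 180×0.26 = 46.8, 180×0.24 = 43.2.
0: (37 − 34.2)²/34.2 = 7.84/34.2 = 0.2292
1: (61 − 55.8)²/55.8 = 27.04/55.8 = 0.4846
2: (31 − 46.8)²/46.8 = 249.64/46.8 = 5.3342
3+: (51 − 43.2)²/43.2 = 60.84/43.2 = 1.4083
The largest term is for 2: 5.334.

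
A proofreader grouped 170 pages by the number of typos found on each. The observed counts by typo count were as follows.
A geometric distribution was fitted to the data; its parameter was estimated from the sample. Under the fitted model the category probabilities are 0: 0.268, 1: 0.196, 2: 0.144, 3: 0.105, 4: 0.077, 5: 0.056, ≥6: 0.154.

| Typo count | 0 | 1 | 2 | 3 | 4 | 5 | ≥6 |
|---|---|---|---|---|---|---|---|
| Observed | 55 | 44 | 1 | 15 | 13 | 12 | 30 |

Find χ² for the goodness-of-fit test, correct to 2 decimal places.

Expected counts E_i = n·p_i: 170×0.268 = 45.56, 170×0.196 = 33.32, 170×0.144 = 24.48, 170×0.105 = 17.85, 170×0.077 = 13.09, 170×0.056 = 9.52, 170×0.154 = 26.18.
cat         O        E   (O−E)²/E
0          55    45.56      1.956
1          44    33.32      3.423
2           1    24.48     22.521
3          15    17.85      0.455
4          13    13.09      0.001
5          12     9.52      0.646
≥6         30    26.18      0.557
Sum = 29.56

29.56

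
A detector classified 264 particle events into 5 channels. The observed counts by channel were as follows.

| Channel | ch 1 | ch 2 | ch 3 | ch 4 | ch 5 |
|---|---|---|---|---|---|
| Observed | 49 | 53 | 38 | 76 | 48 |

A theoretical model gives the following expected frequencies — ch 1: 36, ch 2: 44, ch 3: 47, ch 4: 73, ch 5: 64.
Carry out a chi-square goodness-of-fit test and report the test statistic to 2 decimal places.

12.38

χ² = (49−36)²/36 + (53−44)²/44 + (38−47)²/47 + (76−73)²/73 + (48−64)²/64
   = 4.694 + 1.841 + 1.723 + 0.123 + 4.000
Sum = 12.38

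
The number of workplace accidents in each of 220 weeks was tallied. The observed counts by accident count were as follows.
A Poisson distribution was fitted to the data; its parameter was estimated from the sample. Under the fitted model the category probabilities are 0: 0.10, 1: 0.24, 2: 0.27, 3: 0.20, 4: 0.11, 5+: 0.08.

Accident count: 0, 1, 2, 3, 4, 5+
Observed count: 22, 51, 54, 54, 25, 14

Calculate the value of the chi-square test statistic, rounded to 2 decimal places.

3.59

Expected counts E_i = n·p_i: 220×0.10 = 22, 220×0.24 = 52.8, 220×0.27 = 59.4, 220×0.20 = 44, 220×0.11 = 24.2, 220×0.08 = 17.6.
cat         O        E   (O−E)²/E
0          22       22      0.000
1          51     52.8      0.061
2          54     59.4      0.491
3          54       44      2.273
4          25     24.2      0.026
5+         14     17.6      0.736
Sum = 3.59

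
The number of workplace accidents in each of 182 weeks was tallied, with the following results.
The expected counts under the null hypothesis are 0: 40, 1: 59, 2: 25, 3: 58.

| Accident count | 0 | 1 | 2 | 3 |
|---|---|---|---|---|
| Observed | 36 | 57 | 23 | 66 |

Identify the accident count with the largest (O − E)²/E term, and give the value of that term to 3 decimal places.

χ² = (36−40)²/40 + (57−59)²/59 + (23−25)²/25 + (66−58)²/58
   = 0.4000 + 0.0678 + 0.1600 + 1.1034
The largest term is for 3: 1.103.

3, 1.103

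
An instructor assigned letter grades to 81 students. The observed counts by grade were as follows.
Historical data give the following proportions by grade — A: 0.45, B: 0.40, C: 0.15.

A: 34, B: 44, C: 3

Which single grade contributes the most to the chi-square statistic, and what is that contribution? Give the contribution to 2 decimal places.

Expected counts E_i = n·p_i: 81×0.45 = 36.45, 81×0.40 = 32.4, 81×0.15 = 12.15.
cat         O        E   (O−E)²/E
A          34    36.45      0.165
B          44     32.4      4.153
C           3    12.15      6.891
The largest term is for C: 6.89.

C, 6.89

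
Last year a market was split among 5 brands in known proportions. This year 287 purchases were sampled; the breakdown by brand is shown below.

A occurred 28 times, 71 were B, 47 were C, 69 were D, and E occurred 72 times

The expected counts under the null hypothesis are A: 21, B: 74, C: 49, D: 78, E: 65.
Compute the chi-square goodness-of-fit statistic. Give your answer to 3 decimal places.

4.329

cat         O        E   (O−E)²/E
A          28       21     2.3333
B          71       74     0.1216
C          47       49     0.0816
D          69       78     1.0385
E          72       65     0.7538
Sum = 4.329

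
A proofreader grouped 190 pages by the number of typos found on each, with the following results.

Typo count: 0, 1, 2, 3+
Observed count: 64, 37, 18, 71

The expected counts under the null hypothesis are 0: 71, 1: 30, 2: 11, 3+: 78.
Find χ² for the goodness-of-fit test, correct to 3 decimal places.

cat         O        E   (O−E)²/E
0          64       71     0.6901
1          37       30     1.6333
2          18       11     4.4545
3+         71       78     0.6282
Sum = 7.406

7.406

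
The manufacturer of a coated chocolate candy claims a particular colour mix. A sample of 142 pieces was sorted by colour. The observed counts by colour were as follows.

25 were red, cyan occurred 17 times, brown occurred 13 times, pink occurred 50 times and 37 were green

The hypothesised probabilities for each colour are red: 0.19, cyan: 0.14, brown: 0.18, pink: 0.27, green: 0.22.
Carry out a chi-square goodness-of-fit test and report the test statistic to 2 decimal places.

11.34

Expected counts E_i = n·p_i: 142×0.19 = 26.98, 142×0.14 = 19.88, 142×0.18 = 25.56, 142×0.27 = 38.34, 142×0.22 = 31.24.
cat         O        E   (O−E)²/E
red        25    26.98      0.145
cyan       17    19.88      0.417
brown      13    25.56      6.172
pink       50    38.34      3.546
green      37    31.24      1.062
Sum = 11.34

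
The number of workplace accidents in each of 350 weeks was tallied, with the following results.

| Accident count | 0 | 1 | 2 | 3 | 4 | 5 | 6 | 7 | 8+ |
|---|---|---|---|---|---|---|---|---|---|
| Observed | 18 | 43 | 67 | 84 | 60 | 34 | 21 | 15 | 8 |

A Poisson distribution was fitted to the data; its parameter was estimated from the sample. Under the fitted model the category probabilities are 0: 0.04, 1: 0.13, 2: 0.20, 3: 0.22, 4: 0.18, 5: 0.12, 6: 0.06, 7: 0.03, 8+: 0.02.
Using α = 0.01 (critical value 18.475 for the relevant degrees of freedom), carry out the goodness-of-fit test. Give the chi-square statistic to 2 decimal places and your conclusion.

5.78; do not reject

Expected counts E_i = n·p_i: 350×0.04 = 14, 350×0.13 = 45.5, 350×0.20 = 70, 350×0.22 = 77, 350×0.18 = 63, 350×0.12 = 42, 350×0.06 = 21, 350×0.03 = 10.5, 350×0.02 = 7.
cat         O        E   (O−E)²/E
0          18       14      1.143
1          43     45.5      0.137
2          67       70      0.129
3          84       77      0.636
4          60       63      0.143
5          34       42      1.524
6          21       21      0.000
7          15     10.5      1.929
8+          8        7      0.143
Sum = 5.78
df = 7. Since 5.78 < 18.475, we do not reject H₀.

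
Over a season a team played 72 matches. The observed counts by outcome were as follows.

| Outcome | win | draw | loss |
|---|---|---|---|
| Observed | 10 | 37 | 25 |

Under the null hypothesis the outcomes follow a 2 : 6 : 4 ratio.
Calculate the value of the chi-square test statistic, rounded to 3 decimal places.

Ratio total = 12. Expected counts: 72×2/12 = 12, 72×6/12 = 36, 72×4/12 = 24.
χ² = (10−12)²/12 + (37−36)²/36 + (25−24)²/24
   = 0.3333 + 0.0278 + 0.0417
Sum = 0.403

0.403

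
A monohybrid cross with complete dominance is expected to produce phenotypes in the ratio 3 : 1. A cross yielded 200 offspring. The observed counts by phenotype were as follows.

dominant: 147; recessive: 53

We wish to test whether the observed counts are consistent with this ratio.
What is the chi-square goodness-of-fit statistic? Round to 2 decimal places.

Ratio total = 4. Expected counts: 200×3/4 = 150, 200×1/4 = 50.
dominant: (147 − 150)²/150 = 9/150 = 0.060
recessive: (53 − 50)²/50 = 9/50 = 0.180
Sum = 0.24

0.24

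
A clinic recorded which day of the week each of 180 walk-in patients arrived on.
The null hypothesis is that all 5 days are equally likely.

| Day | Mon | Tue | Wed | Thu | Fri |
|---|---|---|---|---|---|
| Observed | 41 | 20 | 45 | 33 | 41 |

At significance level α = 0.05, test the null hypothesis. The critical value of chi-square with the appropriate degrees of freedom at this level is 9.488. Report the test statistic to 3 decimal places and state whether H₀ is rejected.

Under H₀ each category has probability 1/5, so each expected count is 180/5 = 36.
χ² = (41−36)²/36 + (20−36)²/36 + (45−36)²/36 + (33−36)²/36 + (41−36)²/36
   = 0.6944 + 7.1111 + 2.2500 + 0.2500 + 0.6944
Sum = 11.000
df = 4. Since 11.000 > 9.488, we reject H₀.

11.000; reject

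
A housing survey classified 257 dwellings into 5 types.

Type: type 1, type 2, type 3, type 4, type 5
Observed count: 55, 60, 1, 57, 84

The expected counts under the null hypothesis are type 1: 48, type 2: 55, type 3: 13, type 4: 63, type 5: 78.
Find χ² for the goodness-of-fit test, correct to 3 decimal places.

13.585

type 1: (55 − 48)²/48 = 49/48 = 1.0208
type 2: (60 − 55)²/55 = 25/55 = 0.4545
type 3: (1 − 13)²/13 = 144/13 = 11.0769
type 4: (57 − 63)²/63 = 36/63 = 0.5714
type 5: (84 − 78)²/78 = 36/78 = 0.4615
Sum = 13.585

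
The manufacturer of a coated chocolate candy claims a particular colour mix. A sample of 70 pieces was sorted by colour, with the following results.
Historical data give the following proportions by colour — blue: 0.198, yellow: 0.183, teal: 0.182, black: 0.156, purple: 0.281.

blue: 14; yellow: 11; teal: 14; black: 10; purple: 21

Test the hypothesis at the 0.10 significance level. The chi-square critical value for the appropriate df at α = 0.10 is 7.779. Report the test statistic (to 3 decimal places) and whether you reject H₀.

Expected counts E_i = n·p_i: 70×0.198 = 13.86, 70×0.183 = 12.81, 70×0.182 = 12.74, 70×0.156 = 10.92, 70×0.281 = 19.67.
χ² = (14−13.86)²/13.86 + (11−12.81)²/12.81 + (14−12.74)²/12.74 + (10−10.92)²/10.92 + (21−19.67)²/19.67
   = 0.0014 + 0.2557 + 0.1246 + 0.0775 + 0.0899
Sum = 0.549
df = 4. Since 0.549 < 7.779, we do not reject H₀.

0.549; do not reject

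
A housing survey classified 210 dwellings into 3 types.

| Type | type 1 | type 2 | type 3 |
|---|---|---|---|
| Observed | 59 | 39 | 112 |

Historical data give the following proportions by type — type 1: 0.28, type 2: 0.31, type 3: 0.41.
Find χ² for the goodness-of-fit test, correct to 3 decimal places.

Expected counts E_i = n·p_i: 210×0.28 = 58.8, 210×0.31 = 65.1, 210×0.41 = 86.1.
type 1: (59 − 58.8)²/58.8 = 0.04/58.8 = 0.0007
type 2: (39 − 65.1)²/65.1 = 681.21/65.1 = 10.4641
type 3: (112 − 86.1)²/86.1 = 670.81/86.1 = 7.7911
Sum = 18.256

18.256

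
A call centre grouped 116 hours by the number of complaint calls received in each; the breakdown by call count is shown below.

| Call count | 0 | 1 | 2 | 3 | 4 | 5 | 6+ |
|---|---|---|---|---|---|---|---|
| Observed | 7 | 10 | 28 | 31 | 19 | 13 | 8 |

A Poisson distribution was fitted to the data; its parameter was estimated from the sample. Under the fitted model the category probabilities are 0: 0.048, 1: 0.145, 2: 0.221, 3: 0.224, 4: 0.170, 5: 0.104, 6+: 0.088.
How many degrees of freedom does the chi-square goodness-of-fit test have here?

There are k = 7 categories and 1 parameter estimated from the data, so df = 7 − 1 − 1 = 5.

5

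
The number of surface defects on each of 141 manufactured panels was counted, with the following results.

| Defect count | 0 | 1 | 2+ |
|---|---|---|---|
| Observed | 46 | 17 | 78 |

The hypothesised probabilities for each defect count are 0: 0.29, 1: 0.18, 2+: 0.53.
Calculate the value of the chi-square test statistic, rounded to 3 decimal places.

Expected counts E_i = n·p_i: 141×0.29 = 40.89, 141×0.18 = 25.38, 141×0.53 = 74.73.
cat         O        E   (O−E)²/E
0          46    40.89     0.6386
1          17    25.38     2.7669
2+         78    74.73     0.1431
Sum = 3.549

3.549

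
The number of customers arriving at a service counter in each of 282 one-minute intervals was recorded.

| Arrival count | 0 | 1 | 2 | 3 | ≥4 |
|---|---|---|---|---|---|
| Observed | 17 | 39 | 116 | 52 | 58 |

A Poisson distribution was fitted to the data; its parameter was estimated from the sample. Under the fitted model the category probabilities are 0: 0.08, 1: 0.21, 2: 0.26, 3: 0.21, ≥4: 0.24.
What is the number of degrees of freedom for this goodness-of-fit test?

There are k = 5 categories and 1 parameter estimated from the data, so df = 5 − 1 − 1 = 3.

3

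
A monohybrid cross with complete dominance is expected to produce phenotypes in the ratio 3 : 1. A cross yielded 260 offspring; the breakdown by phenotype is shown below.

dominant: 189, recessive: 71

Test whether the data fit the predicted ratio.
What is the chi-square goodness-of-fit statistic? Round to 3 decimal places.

Ratio total = 4. Expected counts: 260×3/4 = 195, 260×1/4 = 65.
dominant: (189 − 195)²/195 = 36/195 = 0.1846
recessive: (71 − 65)²/65 = 36/65 = 0.5538
Sum = 0.738

0.738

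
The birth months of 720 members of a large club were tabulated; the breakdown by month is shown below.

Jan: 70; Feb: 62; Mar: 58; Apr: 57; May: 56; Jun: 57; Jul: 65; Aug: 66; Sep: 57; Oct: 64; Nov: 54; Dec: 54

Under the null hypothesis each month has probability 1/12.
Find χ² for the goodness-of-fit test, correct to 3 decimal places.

Under H₀ each category has probability 1/12, so each expected count is 720/12 = 60.
cat         O        E   (O−E)²/E
Jan        70       60     1.6667
Feb        62       60     0.0667
Mar        58       60     0.0667
Apr        57       60     0.1500
May        56       60     0.2667
Jun        57       60     0.1500
Jul        65       60     0.4167
Aug        66       60     0.6000
Sep        57       60     0.1500
Oct        64       60     0.2667
Nov        54       60     0.6000
Dec        54       60     0.6000
Sum = 5.000

5.000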